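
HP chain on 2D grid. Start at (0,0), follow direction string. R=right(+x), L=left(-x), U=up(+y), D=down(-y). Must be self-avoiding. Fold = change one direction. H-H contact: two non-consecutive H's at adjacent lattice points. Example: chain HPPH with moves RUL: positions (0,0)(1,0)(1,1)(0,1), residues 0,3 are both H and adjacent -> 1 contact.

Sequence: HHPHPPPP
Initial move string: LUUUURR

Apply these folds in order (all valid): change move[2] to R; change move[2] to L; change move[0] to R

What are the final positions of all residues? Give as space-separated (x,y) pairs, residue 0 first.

Initial moves: LUUUURR
Fold: move[2]->R => LURUURR (positions: [(0, 0), (-1, 0), (-1, 1), (0, 1), (0, 2), (0, 3), (1, 3), (2, 3)])
Fold: move[2]->L => LULUURR (positions: [(0, 0), (-1, 0), (-1, 1), (-2, 1), (-2, 2), (-2, 3), (-1, 3), (0, 3)])
Fold: move[0]->R => RULUURR (positions: [(0, 0), (1, 0), (1, 1), (0, 1), (0, 2), (0, 3), (1, 3), (2, 3)])

Answer: (0,0) (1,0) (1,1) (0,1) (0,2) (0,3) (1,3) (2,3)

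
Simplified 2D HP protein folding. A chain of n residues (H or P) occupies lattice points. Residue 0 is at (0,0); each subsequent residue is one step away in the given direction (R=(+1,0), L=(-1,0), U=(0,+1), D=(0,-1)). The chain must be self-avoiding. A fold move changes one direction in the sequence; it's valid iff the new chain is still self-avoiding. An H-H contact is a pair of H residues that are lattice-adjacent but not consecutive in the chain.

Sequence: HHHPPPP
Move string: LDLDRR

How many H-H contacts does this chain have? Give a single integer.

Answer: 0

Derivation:
Positions: [(0, 0), (-1, 0), (-1, -1), (-2, -1), (-2, -2), (-1, -2), (0, -2)]
No H-H contacts found.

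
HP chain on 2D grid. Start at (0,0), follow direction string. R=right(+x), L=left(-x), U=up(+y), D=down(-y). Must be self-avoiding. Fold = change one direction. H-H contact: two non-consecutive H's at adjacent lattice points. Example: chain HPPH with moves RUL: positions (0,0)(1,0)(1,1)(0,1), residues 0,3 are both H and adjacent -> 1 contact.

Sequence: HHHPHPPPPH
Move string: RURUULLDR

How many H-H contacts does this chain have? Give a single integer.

Positions: [(0, 0), (1, 0), (1, 1), (2, 1), (2, 2), (2, 3), (1, 3), (0, 3), (0, 2), (1, 2)]
H-H contact: residue 2 @(1,1) - residue 9 @(1, 2)
H-H contact: residue 4 @(2,2) - residue 9 @(1, 2)

Answer: 2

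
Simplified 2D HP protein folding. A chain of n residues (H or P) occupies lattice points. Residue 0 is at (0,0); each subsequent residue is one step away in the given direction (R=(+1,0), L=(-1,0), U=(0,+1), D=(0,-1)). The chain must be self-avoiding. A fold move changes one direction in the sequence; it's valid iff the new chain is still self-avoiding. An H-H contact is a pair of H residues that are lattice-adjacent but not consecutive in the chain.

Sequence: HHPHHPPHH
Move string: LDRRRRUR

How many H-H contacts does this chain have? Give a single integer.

Positions: [(0, 0), (-1, 0), (-1, -1), (0, -1), (1, -1), (2, -1), (3, -1), (3, 0), (4, 0)]
H-H contact: residue 0 @(0,0) - residue 3 @(0, -1)

Answer: 1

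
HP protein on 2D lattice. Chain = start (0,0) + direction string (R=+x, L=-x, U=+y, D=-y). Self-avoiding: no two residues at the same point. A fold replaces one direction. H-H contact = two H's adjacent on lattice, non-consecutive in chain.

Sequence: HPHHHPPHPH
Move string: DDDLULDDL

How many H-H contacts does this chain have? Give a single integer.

Answer: 1

Derivation:
Positions: [(0, 0), (0, -1), (0, -2), (0, -3), (-1, -3), (-1, -2), (-2, -2), (-2, -3), (-2, -4), (-3, -4)]
H-H contact: residue 4 @(-1,-3) - residue 7 @(-2, -3)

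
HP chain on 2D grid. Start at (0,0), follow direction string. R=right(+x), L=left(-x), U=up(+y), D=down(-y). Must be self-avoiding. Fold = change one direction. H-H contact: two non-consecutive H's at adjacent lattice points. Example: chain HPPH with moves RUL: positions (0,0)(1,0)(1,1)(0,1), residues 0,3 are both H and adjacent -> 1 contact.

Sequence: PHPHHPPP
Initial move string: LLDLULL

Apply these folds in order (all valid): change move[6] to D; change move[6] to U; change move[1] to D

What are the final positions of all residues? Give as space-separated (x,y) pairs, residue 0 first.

Answer: (0,0) (-1,0) (-1,-1) (-1,-2) (-2,-2) (-2,-1) (-3,-1) (-3,0)

Derivation:
Initial moves: LLDLULL
Fold: move[6]->D => LLDLULD (positions: [(0, 0), (-1, 0), (-2, 0), (-2, -1), (-3, -1), (-3, 0), (-4, 0), (-4, -1)])
Fold: move[6]->U => LLDLULU (positions: [(0, 0), (-1, 0), (-2, 0), (-2, -1), (-3, -1), (-3, 0), (-4, 0), (-4, 1)])
Fold: move[1]->D => LDDLULU (positions: [(0, 0), (-1, 0), (-1, -1), (-1, -2), (-2, -2), (-2, -1), (-3, -1), (-3, 0)])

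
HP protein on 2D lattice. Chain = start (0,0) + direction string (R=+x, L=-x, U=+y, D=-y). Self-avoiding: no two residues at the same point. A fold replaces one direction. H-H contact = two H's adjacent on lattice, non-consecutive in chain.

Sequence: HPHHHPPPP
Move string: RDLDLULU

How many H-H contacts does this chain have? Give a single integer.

Positions: [(0, 0), (1, 0), (1, -1), (0, -1), (0, -2), (-1, -2), (-1, -1), (-2, -1), (-2, 0)]
H-H contact: residue 0 @(0,0) - residue 3 @(0, -1)

Answer: 1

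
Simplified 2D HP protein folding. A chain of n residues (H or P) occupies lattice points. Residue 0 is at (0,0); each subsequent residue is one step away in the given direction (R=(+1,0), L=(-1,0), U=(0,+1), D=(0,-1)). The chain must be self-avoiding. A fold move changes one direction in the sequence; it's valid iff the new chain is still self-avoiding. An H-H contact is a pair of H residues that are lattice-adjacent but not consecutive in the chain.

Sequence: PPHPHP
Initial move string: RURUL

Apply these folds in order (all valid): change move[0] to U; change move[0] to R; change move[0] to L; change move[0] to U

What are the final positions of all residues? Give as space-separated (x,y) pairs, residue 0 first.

Initial moves: RURUL
Fold: move[0]->U => UURUL (positions: [(0, 0), (0, 1), (0, 2), (1, 2), (1, 3), (0, 3)])
Fold: move[0]->R => RURUL (positions: [(0, 0), (1, 0), (1, 1), (2, 1), (2, 2), (1, 2)])
Fold: move[0]->L => LURUL (positions: [(0, 0), (-1, 0), (-1, 1), (0, 1), (0, 2), (-1, 2)])
Fold: move[0]->U => UURUL (positions: [(0, 0), (0, 1), (0, 2), (1, 2), (1, 3), (0, 3)])

Answer: (0,0) (0,1) (0,2) (1,2) (1,3) (0,3)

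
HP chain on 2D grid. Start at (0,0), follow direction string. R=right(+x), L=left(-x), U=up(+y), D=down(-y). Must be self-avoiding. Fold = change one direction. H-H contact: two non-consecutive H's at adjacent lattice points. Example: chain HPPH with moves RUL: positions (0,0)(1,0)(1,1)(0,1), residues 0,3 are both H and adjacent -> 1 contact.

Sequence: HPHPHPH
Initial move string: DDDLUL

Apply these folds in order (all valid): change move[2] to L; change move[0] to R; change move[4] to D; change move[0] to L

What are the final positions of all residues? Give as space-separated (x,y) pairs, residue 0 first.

Initial moves: DDDLUL
Fold: move[2]->L => DDLLUL (positions: [(0, 0), (0, -1), (0, -2), (-1, -2), (-2, -2), (-2, -1), (-3, -1)])
Fold: move[0]->R => RDLLUL (positions: [(0, 0), (1, 0), (1, -1), (0, -1), (-1, -1), (-1, 0), (-2, 0)])
Fold: move[4]->D => RDLLDL (positions: [(0, 0), (1, 0), (1, -1), (0, -1), (-1, -1), (-1, -2), (-2, -2)])
Fold: move[0]->L => LDLLDL (positions: [(0, 0), (-1, 0), (-1, -1), (-2, -1), (-3, -1), (-3, -2), (-4, -2)])

Answer: (0,0) (-1,0) (-1,-1) (-2,-1) (-3,-1) (-3,-2) (-4,-2)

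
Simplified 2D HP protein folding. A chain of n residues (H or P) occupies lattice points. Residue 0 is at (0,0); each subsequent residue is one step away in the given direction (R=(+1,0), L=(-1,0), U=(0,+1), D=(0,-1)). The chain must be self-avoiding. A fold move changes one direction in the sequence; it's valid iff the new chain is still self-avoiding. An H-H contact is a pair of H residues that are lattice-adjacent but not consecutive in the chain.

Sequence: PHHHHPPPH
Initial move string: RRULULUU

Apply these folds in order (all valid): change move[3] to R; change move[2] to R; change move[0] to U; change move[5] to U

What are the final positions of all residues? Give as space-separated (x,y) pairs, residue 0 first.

Initial moves: RRULULUU
Fold: move[3]->R => RRURULUU (positions: [(0, 0), (1, 0), (2, 0), (2, 1), (3, 1), (3, 2), (2, 2), (2, 3), (2, 4)])
Fold: move[2]->R => RRRRULUU (positions: [(0, 0), (1, 0), (2, 0), (3, 0), (4, 0), (4, 1), (3, 1), (3, 2), (3, 3)])
Fold: move[0]->U => URRRULUU (positions: [(0, 0), (0, 1), (1, 1), (2, 1), (3, 1), (3, 2), (2, 2), (2, 3), (2, 4)])
Fold: move[5]->U => URRRUUUU (positions: [(0, 0), (0, 1), (1, 1), (2, 1), (3, 1), (3, 2), (3, 3), (3, 4), (3, 5)])

Answer: (0,0) (0,1) (1,1) (2,1) (3,1) (3,2) (3,3) (3,4) (3,5)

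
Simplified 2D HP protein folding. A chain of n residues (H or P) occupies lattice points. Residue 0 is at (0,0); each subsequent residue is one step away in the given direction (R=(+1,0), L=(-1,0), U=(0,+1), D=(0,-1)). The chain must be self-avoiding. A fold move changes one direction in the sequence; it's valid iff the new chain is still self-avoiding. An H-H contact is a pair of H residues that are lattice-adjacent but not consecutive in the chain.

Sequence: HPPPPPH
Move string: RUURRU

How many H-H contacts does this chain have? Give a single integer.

Positions: [(0, 0), (1, 0), (1, 1), (1, 2), (2, 2), (3, 2), (3, 3)]
No H-H contacts found.

Answer: 0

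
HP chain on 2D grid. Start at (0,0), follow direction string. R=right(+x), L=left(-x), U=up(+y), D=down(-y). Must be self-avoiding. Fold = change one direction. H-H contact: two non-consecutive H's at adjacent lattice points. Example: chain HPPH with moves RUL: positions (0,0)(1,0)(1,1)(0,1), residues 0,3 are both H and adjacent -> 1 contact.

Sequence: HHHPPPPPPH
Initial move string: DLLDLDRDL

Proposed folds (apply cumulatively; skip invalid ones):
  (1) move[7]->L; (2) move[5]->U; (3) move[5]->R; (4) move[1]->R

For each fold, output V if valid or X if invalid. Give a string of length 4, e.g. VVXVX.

Initial: DLLDLDRDL -> [(0, 0), (0, -1), (-1, -1), (-2, -1), (-2, -2), (-3, -2), (-3, -3), (-2, -3), (-2, -4), (-3, -4)]
Fold 1: move[7]->L => DLLDLDRLL INVALID (collision), skipped
Fold 2: move[5]->U => DLLDLURDL INVALID (collision), skipped
Fold 3: move[5]->R => DLLDLRRDL INVALID (collision), skipped
Fold 4: move[1]->R => DRLDLDRDL INVALID (collision), skipped

Answer: XXXX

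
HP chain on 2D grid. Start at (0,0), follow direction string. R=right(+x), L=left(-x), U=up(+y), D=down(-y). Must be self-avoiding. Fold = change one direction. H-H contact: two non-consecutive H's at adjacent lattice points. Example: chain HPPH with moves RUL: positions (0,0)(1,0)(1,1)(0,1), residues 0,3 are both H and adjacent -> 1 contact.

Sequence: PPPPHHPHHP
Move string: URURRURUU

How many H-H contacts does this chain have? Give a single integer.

Answer: 0

Derivation:
Positions: [(0, 0), (0, 1), (1, 1), (1, 2), (2, 2), (3, 2), (3, 3), (4, 3), (4, 4), (4, 5)]
No H-H contacts found.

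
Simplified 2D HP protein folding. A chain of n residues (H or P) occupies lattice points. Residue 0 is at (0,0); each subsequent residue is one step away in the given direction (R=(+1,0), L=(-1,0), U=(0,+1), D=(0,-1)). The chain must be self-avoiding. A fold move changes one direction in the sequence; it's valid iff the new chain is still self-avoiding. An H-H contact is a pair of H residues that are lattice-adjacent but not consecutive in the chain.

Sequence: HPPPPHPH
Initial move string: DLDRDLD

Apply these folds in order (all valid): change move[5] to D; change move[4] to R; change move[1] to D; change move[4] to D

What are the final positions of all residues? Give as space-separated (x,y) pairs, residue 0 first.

Initial moves: DLDRDLD
Fold: move[5]->D => DLDRDDD (positions: [(0, 0), (0, -1), (-1, -1), (-1, -2), (0, -2), (0, -3), (0, -4), (0, -5)])
Fold: move[4]->R => DLDRRDD (positions: [(0, 0), (0, -1), (-1, -1), (-1, -2), (0, -2), (1, -2), (1, -3), (1, -4)])
Fold: move[1]->D => DDDRRDD (positions: [(0, 0), (0, -1), (0, -2), (0, -3), (1, -3), (2, -3), (2, -4), (2, -5)])
Fold: move[4]->D => DDDRDDD (positions: [(0, 0), (0, -1), (0, -2), (0, -3), (1, -3), (1, -4), (1, -5), (1, -6)])

Answer: (0,0) (0,-1) (0,-2) (0,-3) (1,-3) (1,-4) (1,-5) (1,-6)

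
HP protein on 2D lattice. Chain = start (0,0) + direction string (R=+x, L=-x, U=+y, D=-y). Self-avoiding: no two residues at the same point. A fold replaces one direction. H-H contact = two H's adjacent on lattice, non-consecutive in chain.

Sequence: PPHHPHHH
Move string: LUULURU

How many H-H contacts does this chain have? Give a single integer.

Positions: [(0, 0), (-1, 0), (-1, 1), (-1, 2), (-2, 2), (-2, 3), (-1, 3), (-1, 4)]
H-H contact: residue 3 @(-1,2) - residue 6 @(-1, 3)

Answer: 1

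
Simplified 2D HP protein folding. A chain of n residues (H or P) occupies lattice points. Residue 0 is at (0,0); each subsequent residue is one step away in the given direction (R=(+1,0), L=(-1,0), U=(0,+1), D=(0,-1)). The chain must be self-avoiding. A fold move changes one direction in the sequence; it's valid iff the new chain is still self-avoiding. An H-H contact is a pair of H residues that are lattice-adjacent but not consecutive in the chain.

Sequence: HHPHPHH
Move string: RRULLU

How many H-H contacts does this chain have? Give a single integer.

Answer: 1

Derivation:
Positions: [(0, 0), (1, 0), (2, 0), (2, 1), (1, 1), (0, 1), (0, 2)]
H-H contact: residue 0 @(0,0) - residue 5 @(0, 1)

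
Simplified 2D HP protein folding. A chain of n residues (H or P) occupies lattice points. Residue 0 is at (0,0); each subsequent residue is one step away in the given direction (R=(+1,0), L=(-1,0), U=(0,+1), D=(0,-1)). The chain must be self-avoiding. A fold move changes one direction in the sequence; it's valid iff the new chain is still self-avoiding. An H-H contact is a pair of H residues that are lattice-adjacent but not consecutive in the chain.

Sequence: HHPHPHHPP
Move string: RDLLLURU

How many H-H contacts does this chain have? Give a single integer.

Positions: [(0, 0), (1, 0), (1, -1), (0, -1), (-1, -1), (-2, -1), (-2, 0), (-1, 0), (-1, 1)]
H-H contact: residue 0 @(0,0) - residue 3 @(0, -1)

Answer: 1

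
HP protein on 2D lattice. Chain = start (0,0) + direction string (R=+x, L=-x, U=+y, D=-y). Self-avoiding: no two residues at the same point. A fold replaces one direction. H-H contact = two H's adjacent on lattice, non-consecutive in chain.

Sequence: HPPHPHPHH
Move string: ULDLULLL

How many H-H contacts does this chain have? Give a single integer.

Positions: [(0, 0), (0, 1), (-1, 1), (-1, 0), (-2, 0), (-2, 1), (-3, 1), (-4, 1), (-5, 1)]
H-H contact: residue 0 @(0,0) - residue 3 @(-1, 0)

Answer: 1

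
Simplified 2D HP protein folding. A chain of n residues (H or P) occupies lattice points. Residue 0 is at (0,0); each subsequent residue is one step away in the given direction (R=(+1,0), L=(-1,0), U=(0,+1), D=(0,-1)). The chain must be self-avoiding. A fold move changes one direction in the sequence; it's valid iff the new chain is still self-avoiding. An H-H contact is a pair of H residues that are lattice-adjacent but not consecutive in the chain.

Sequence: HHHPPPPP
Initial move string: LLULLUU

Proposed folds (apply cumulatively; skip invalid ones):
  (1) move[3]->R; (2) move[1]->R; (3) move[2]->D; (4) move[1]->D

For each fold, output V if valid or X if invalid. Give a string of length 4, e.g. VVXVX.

Initial: LLULLUU -> [(0, 0), (-1, 0), (-2, 0), (-2, 1), (-3, 1), (-4, 1), (-4, 2), (-4, 3)]
Fold 1: move[3]->R => LLURLUU INVALID (collision), skipped
Fold 2: move[1]->R => LRULLUU INVALID (collision), skipped
Fold 3: move[2]->D => LLDLLUU VALID
Fold 4: move[1]->D => LDDLLUU VALID

Answer: XXVV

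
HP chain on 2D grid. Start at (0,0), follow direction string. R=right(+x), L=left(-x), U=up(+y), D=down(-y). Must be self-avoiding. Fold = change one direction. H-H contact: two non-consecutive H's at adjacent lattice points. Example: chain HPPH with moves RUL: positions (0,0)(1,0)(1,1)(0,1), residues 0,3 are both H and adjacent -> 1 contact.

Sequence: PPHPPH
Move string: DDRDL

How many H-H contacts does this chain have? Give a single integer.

Answer: 1

Derivation:
Positions: [(0, 0), (0, -1), (0, -2), (1, -2), (1, -3), (0, -3)]
H-H contact: residue 2 @(0,-2) - residue 5 @(0, -3)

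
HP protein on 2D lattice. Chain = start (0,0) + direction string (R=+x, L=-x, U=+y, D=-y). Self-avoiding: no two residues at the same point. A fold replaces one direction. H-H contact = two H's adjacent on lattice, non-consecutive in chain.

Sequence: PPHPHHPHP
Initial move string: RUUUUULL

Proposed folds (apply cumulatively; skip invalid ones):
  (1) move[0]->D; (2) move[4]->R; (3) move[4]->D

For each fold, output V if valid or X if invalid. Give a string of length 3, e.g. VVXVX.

Initial: RUUUUULL -> [(0, 0), (1, 0), (1, 1), (1, 2), (1, 3), (1, 4), (1, 5), (0, 5), (-1, 5)]
Fold 1: move[0]->D => DUUUUULL INVALID (collision), skipped
Fold 2: move[4]->R => RUUURULL VALID
Fold 3: move[4]->D => RUUUDULL INVALID (collision), skipped

Answer: XVX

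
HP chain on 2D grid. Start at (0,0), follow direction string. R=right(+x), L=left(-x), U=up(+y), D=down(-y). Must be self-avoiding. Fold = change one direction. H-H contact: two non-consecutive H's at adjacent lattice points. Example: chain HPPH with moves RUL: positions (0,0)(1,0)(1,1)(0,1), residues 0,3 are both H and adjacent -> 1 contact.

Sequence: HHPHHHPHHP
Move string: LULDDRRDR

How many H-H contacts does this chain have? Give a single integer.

Answer: 2

Derivation:
Positions: [(0, 0), (-1, 0), (-1, 1), (-2, 1), (-2, 0), (-2, -1), (-1, -1), (0, -1), (0, -2), (1, -2)]
H-H contact: residue 0 @(0,0) - residue 7 @(0, -1)
H-H contact: residue 1 @(-1,0) - residue 4 @(-2, 0)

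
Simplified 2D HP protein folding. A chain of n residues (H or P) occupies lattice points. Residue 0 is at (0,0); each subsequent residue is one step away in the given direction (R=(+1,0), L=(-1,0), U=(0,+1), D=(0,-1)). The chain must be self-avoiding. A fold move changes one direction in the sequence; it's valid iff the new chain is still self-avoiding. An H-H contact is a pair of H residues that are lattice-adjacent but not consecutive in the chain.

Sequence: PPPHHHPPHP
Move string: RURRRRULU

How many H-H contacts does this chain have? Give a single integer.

Positions: [(0, 0), (1, 0), (1, 1), (2, 1), (3, 1), (4, 1), (5, 1), (5, 2), (4, 2), (4, 3)]
H-H contact: residue 5 @(4,1) - residue 8 @(4, 2)

Answer: 1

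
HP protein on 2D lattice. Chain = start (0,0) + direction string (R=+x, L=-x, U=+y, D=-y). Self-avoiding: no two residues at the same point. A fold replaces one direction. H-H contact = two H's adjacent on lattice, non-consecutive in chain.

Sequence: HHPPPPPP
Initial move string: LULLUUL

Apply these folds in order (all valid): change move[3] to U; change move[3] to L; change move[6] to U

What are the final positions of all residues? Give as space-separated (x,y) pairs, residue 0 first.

Answer: (0,0) (-1,0) (-1,1) (-2,1) (-3,1) (-3,2) (-3,3) (-3,4)

Derivation:
Initial moves: LULLUUL
Fold: move[3]->U => LULUUUL (positions: [(0, 0), (-1, 0), (-1, 1), (-2, 1), (-2, 2), (-2, 3), (-2, 4), (-3, 4)])
Fold: move[3]->L => LULLUUL (positions: [(0, 0), (-1, 0), (-1, 1), (-2, 1), (-3, 1), (-3, 2), (-3, 3), (-4, 3)])
Fold: move[6]->U => LULLUUU (positions: [(0, 0), (-1, 0), (-1, 1), (-2, 1), (-3, 1), (-3, 2), (-3, 3), (-3, 4)])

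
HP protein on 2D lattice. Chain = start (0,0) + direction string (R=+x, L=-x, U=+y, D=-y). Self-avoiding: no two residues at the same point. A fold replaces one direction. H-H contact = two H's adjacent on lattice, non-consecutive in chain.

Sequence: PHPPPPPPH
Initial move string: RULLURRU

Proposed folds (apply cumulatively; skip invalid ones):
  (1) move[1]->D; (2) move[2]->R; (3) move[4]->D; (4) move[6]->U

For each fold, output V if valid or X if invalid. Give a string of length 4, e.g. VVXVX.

Answer: XXXV

Derivation:
Initial: RULLURRU -> [(0, 0), (1, 0), (1, 1), (0, 1), (-1, 1), (-1, 2), (0, 2), (1, 2), (1, 3)]
Fold 1: move[1]->D => RDLLURRU INVALID (collision), skipped
Fold 2: move[2]->R => RURLURRU INVALID (collision), skipped
Fold 3: move[4]->D => RULLDRRU INVALID (collision), skipped
Fold 4: move[6]->U => RULLURUU VALID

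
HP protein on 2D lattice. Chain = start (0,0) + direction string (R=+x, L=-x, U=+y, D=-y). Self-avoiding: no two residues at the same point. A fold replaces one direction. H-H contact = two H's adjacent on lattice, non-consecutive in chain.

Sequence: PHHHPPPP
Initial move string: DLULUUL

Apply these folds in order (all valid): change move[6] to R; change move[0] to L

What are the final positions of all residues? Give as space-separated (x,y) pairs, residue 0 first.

Initial moves: DLULUUL
Fold: move[6]->R => DLULUUR (positions: [(0, 0), (0, -1), (-1, -1), (-1, 0), (-2, 0), (-2, 1), (-2, 2), (-1, 2)])
Fold: move[0]->L => LLULUUR (positions: [(0, 0), (-1, 0), (-2, 0), (-2, 1), (-3, 1), (-3, 2), (-3, 3), (-2, 3)])

Answer: (0,0) (-1,0) (-2,0) (-2,1) (-3,1) (-3,2) (-3,3) (-2,3)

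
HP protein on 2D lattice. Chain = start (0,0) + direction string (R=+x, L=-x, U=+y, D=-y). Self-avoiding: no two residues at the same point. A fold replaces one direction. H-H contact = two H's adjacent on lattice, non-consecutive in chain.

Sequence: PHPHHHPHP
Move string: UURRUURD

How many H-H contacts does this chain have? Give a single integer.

Answer: 0

Derivation:
Positions: [(0, 0), (0, 1), (0, 2), (1, 2), (2, 2), (2, 3), (2, 4), (3, 4), (3, 3)]
No H-H contacts found.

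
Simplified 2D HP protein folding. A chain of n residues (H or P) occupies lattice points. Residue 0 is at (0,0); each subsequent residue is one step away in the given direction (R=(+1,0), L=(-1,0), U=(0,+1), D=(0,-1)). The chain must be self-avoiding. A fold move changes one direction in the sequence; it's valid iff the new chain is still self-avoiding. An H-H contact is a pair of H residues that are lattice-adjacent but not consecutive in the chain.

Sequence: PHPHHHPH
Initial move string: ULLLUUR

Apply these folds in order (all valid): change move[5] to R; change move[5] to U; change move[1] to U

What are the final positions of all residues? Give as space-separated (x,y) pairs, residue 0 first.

Initial moves: ULLLUUR
Fold: move[5]->R => ULLLURR (positions: [(0, 0), (0, 1), (-1, 1), (-2, 1), (-3, 1), (-3, 2), (-2, 2), (-1, 2)])
Fold: move[5]->U => ULLLUUR (positions: [(0, 0), (0, 1), (-1, 1), (-2, 1), (-3, 1), (-3, 2), (-3, 3), (-2, 3)])
Fold: move[1]->U => UULLUUR (positions: [(0, 0), (0, 1), (0, 2), (-1, 2), (-2, 2), (-2, 3), (-2, 4), (-1, 4)])

Answer: (0,0) (0,1) (0,2) (-1,2) (-2,2) (-2,3) (-2,4) (-1,4)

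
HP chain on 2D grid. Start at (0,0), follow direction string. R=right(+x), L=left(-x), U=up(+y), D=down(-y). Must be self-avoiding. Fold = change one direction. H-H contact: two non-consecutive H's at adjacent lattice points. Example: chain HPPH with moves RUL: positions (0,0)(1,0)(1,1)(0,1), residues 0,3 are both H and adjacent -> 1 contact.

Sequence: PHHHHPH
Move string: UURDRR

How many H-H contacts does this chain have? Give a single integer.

Answer: 1

Derivation:
Positions: [(0, 0), (0, 1), (0, 2), (1, 2), (1, 1), (2, 1), (3, 1)]
H-H contact: residue 1 @(0,1) - residue 4 @(1, 1)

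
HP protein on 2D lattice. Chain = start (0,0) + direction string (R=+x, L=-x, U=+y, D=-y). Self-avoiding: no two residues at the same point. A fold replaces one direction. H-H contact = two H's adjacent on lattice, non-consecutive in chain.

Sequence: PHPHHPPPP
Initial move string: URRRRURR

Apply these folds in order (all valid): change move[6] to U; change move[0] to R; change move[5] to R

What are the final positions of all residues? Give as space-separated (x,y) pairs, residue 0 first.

Answer: (0,0) (1,0) (2,0) (3,0) (4,0) (5,0) (6,0) (6,1) (7,1)

Derivation:
Initial moves: URRRRURR
Fold: move[6]->U => URRRRUUR (positions: [(0, 0), (0, 1), (1, 1), (2, 1), (3, 1), (4, 1), (4, 2), (4, 3), (5, 3)])
Fold: move[0]->R => RRRRRUUR (positions: [(0, 0), (1, 0), (2, 0), (3, 0), (4, 0), (5, 0), (5, 1), (5, 2), (6, 2)])
Fold: move[5]->R => RRRRRRUR (positions: [(0, 0), (1, 0), (2, 0), (3, 0), (4, 0), (5, 0), (6, 0), (6, 1), (7, 1)])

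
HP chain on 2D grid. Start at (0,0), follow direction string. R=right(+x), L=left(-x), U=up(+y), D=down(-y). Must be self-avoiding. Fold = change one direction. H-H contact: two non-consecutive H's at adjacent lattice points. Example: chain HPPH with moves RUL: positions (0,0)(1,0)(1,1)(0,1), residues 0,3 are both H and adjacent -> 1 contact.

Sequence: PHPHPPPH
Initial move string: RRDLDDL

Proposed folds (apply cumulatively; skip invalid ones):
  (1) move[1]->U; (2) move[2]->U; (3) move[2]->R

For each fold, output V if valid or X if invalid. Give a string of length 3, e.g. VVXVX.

Initial: RRDLDDL -> [(0, 0), (1, 0), (2, 0), (2, -1), (1, -1), (1, -2), (1, -3), (0, -3)]
Fold 1: move[1]->U => RUDLDDL INVALID (collision), skipped
Fold 2: move[2]->U => RRULDDL INVALID (collision), skipped
Fold 3: move[2]->R => RRRLDDL INVALID (collision), skipped

Answer: XXX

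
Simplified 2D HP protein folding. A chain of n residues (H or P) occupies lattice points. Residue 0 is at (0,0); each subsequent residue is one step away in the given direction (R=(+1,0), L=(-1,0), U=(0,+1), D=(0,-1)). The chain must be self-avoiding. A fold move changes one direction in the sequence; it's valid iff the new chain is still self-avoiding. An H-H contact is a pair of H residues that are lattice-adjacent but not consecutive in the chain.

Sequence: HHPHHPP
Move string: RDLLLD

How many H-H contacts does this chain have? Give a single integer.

Answer: 1

Derivation:
Positions: [(0, 0), (1, 0), (1, -1), (0, -1), (-1, -1), (-2, -1), (-2, -2)]
H-H contact: residue 0 @(0,0) - residue 3 @(0, -1)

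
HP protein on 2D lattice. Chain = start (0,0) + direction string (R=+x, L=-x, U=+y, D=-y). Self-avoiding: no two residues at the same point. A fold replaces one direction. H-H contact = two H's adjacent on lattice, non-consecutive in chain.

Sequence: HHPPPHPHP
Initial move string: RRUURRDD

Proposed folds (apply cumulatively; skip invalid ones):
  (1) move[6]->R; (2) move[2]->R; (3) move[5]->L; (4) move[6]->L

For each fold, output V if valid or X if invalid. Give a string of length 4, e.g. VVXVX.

Answer: VVXX

Derivation:
Initial: RRUURRDD -> [(0, 0), (1, 0), (2, 0), (2, 1), (2, 2), (3, 2), (4, 2), (4, 1), (4, 0)]
Fold 1: move[6]->R => RRUURRRD VALID
Fold 2: move[2]->R => RRRURRRD VALID
Fold 3: move[5]->L => RRRURLRD INVALID (collision), skipped
Fold 4: move[6]->L => RRRURRLD INVALID (collision), skipped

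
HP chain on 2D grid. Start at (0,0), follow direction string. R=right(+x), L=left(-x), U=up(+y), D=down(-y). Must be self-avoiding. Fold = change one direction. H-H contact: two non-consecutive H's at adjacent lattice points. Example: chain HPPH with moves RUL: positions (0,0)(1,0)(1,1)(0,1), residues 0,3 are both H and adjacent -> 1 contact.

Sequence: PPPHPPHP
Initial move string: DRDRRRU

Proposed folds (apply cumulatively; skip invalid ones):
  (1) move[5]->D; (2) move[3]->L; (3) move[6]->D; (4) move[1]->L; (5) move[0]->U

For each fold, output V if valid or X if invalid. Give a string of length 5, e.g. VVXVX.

Answer: XXVVX

Derivation:
Initial: DRDRRRU -> [(0, 0), (0, -1), (1, -1), (1, -2), (2, -2), (3, -2), (4, -2), (4, -1)]
Fold 1: move[5]->D => DRDRRDU INVALID (collision), skipped
Fold 2: move[3]->L => DRDLRRU INVALID (collision), skipped
Fold 3: move[6]->D => DRDRRRD VALID
Fold 4: move[1]->L => DLDRRRD VALID
Fold 5: move[0]->U => ULDRRRD INVALID (collision), skipped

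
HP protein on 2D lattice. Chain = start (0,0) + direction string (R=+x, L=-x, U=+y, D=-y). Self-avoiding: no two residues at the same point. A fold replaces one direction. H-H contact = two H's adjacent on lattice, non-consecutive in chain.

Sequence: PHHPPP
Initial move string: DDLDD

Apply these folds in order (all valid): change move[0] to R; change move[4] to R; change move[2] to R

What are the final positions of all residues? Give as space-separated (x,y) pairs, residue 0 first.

Answer: (0,0) (1,0) (1,-1) (2,-1) (2,-2) (3,-2)

Derivation:
Initial moves: DDLDD
Fold: move[0]->R => RDLDD (positions: [(0, 0), (1, 0), (1, -1), (0, -1), (0, -2), (0, -3)])
Fold: move[4]->R => RDLDR (positions: [(0, 0), (1, 0), (1, -1), (0, -1), (0, -2), (1, -2)])
Fold: move[2]->R => RDRDR (positions: [(0, 0), (1, 0), (1, -1), (2, -1), (2, -2), (3, -2)])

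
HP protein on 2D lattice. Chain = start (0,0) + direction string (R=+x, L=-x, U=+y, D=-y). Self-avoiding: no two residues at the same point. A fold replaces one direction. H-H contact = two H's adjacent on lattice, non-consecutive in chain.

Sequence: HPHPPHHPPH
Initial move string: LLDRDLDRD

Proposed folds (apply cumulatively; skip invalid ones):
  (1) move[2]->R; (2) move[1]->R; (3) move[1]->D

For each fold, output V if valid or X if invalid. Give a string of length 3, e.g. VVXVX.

Initial: LLDRDLDRD -> [(0, 0), (-1, 0), (-2, 0), (-2, -1), (-1, -1), (-1, -2), (-2, -2), (-2, -3), (-1, -3), (-1, -4)]
Fold 1: move[2]->R => LLRRDLDRD INVALID (collision), skipped
Fold 2: move[1]->R => LRDRDLDRD INVALID (collision), skipped
Fold 3: move[1]->D => LDDRDLDRD VALID

Answer: XXV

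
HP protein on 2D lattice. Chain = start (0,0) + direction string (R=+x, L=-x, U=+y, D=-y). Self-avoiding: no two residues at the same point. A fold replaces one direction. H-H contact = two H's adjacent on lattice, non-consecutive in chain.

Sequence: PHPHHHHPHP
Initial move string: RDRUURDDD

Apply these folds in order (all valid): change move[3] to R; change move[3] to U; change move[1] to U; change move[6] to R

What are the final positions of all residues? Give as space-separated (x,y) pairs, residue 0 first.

Answer: (0,0) (1,0) (1,1) (2,1) (2,2) (2,3) (3,3) (4,3) (4,2) (4,1)

Derivation:
Initial moves: RDRUURDDD
Fold: move[3]->R => RDRRURDDD (positions: [(0, 0), (1, 0), (1, -1), (2, -1), (3, -1), (3, 0), (4, 0), (4, -1), (4, -2), (4, -3)])
Fold: move[3]->U => RDRUURDDD (positions: [(0, 0), (1, 0), (1, -1), (2, -1), (2, 0), (2, 1), (3, 1), (3, 0), (3, -1), (3, -2)])
Fold: move[1]->U => RURUURDDD (positions: [(0, 0), (1, 0), (1, 1), (2, 1), (2, 2), (2, 3), (3, 3), (3, 2), (3, 1), (3, 0)])
Fold: move[6]->R => RURUURRDD (positions: [(0, 0), (1, 0), (1, 1), (2, 1), (2, 2), (2, 3), (3, 3), (4, 3), (4, 2), (4, 1)])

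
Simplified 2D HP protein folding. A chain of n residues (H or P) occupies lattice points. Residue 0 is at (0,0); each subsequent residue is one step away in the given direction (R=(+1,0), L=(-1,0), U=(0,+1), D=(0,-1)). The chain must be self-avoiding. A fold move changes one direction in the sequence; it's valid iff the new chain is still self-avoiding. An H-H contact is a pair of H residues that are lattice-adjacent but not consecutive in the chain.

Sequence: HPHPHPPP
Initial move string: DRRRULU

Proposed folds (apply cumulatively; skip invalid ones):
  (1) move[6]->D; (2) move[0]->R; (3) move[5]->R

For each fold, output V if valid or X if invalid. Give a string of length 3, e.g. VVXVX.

Answer: XVV

Derivation:
Initial: DRRRULU -> [(0, 0), (0, -1), (1, -1), (2, -1), (3, -1), (3, 0), (2, 0), (2, 1)]
Fold 1: move[6]->D => DRRRULD INVALID (collision), skipped
Fold 2: move[0]->R => RRRRULU VALID
Fold 3: move[5]->R => RRRRURU VALID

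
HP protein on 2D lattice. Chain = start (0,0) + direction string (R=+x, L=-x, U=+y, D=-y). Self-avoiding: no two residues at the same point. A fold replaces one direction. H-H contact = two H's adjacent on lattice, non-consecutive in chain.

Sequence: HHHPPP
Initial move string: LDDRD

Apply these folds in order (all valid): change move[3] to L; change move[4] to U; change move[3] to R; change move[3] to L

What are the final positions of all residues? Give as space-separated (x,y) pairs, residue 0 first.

Answer: (0,0) (-1,0) (-1,-1) (-1,-2) (-2,-2) (-2,-1)

Derivation:
Initial moves: LDDRD
Fold: move[3]->L => LDDLD (positions: [(0, 0), (-1, 0), (-1, -1), (-1, -2), (-2, -2), (-2, -3)])
Fold: move[4]->U => LDDLU (positions: [(0, 0), (-1, 0), (-1, -1), (-1, -2), (-2, -2), (-2, -1)])
Fold: move[3]->R => LDDRU (positions: [(0, 0), (-1, 0), (-1, -1), (-1, -2), (0, -2), (0, -1)])
Fold: move[3]->L => LDDLU (positions: [(0, 0), (-1, 0), (-1, -1), (-1, -2), (-2, -2), (-2, -1)])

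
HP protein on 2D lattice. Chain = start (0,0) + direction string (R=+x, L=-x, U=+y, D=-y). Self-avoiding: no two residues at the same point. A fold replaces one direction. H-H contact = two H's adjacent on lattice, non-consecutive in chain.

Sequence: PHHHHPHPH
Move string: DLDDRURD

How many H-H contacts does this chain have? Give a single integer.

Answer: 2

Derivation:
Positions: [(0, 0), (0, -1), (-1, -1), (-1, -2), (-1, -3), (0, -3), (0, -2), (1, -2), (1, -3)]
H-H contact: residue 1 @(0,-1) - residue 6 @(0, -2)
H-H contact: residue 3 @(-1,-2) - residue 6 @(0, -2)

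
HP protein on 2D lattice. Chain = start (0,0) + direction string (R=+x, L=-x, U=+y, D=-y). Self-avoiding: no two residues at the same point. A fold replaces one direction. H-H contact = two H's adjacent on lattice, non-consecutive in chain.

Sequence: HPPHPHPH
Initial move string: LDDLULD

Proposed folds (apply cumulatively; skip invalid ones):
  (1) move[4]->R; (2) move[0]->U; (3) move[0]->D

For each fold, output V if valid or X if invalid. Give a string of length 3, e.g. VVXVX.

Initial: LDDLULD -> [(0, 0), (-1, 0), (-1, -1), (-1, -2), (-2, -2), (-2, -1), (-3, -1), (-3, -2)]
Fold 1: move[4]->R => LDDLRLD INVALID (collision), skipped
Fold 2: move[0]->U => UDDLULD INVALID (collision), skipped
Fold 3: move[0]->D => DDDLULD VALID

Answer: XXV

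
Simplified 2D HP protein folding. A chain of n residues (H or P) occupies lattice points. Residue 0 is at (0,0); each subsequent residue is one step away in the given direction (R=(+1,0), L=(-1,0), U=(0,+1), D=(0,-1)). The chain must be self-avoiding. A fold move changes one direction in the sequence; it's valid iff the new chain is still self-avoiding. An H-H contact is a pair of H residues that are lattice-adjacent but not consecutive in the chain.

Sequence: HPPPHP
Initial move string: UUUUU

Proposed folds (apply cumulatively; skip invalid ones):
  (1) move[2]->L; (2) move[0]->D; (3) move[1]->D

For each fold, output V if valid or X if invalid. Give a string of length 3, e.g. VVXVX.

Answer: VXX

Derivation:
Initial: UUUUU -> [(0, 0), (0, 1), (0, 2), (0, 3), (0, 4), (0, 5)]
Fold 1: move[2]->L => UULUU VALID
Fold 2: move[0]->D => DULUU INVALID (collision), skipped
Fold 3: move[1]->D => UDLUU INVALID (collision), skipped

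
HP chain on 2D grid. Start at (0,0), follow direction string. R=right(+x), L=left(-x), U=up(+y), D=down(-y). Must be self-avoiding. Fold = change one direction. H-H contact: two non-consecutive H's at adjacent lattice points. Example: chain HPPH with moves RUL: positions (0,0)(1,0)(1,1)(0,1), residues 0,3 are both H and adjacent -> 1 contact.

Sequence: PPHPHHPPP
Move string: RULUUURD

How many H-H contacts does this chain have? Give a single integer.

Positions: [(0, 0), (1, 0), (1, 1), (0, 1), (0, 2), (0, 3), (0, 4), (1, 4), (1, 3)]
No H-H contacts found.

Answer: 0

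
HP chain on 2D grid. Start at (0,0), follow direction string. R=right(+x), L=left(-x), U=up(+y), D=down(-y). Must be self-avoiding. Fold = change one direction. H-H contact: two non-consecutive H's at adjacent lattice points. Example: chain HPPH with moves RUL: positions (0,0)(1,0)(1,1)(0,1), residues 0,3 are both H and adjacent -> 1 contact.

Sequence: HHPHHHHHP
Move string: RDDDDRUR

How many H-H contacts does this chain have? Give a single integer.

Positions: [(0, 0), (1, 0), (1, -1), (1, -2), (1, -3), (1, -4), (2, -4), (2, -3), (3, -3)]
H-H contact: residue 4 @(1,-3) - residue 7 @(2, -3)

Answer: 1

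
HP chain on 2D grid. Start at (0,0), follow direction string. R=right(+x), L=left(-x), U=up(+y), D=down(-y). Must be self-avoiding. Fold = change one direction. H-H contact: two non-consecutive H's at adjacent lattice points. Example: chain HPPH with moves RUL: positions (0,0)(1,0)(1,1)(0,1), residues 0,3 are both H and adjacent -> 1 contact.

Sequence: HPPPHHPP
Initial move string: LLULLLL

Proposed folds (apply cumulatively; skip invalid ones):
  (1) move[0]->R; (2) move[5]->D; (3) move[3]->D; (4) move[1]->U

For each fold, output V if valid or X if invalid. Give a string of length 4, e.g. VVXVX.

Answer: XVXV

Derivation:
Initial: LLULLLL -> [(0, 0), (-1, 0), (-2, 0), (-2, 1), (-3, 1), (-4, 1), (-5, 1), (-6, 1)]
Fold 1: move[0]->R => RLULLLL INVALID (collision), skipped
Fold 2: move[5]->D => LLULLDL VALID
Fold 3: move[3]->D => LLUDLDL INVALID (collision), skipped
Fold 4: move[1]->U => LUULLDL VALID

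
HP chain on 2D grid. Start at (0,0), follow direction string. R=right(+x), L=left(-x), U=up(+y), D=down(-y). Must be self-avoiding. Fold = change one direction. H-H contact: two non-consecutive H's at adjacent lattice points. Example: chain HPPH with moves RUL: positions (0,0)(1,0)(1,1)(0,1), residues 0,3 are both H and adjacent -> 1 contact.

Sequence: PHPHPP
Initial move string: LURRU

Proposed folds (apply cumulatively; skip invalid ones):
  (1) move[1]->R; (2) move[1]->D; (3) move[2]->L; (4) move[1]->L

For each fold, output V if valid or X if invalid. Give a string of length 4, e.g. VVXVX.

Initial: LURRU -> [(0, 0), (-1, 0), (-1, 1), (0, 1), (1, 1), (1, 2)]
Fold 1: move[1]->R => LRRRU INVALID (collision), skipped
Fold 2: move[1]->D => LDRRU VALID
Fold 3: move[2]->L => LDLRU INVALID (collision), skipped
Fold 4: move[1]->L => LLRRU INVALID (collision), skipped

Answer: XVXX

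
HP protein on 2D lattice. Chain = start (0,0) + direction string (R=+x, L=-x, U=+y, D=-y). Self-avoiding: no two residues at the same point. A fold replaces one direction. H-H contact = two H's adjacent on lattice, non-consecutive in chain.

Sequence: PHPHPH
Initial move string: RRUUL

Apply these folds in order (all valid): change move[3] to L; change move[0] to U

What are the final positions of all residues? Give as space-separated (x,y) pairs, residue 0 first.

Initial moves: RRUUL
Fold: move[3]->L => RRULL (positions: [(0, 0), (1, 0), (2, 0), (2, 1), (1, 1), (0, 1)])
Fold: move[0]->U => URULL (positions: [(0, 0), (0, 1), (1, 1), (1, 2), (0, 2), (-1, 2)])

Answer: (0,0) (0,1) (1,1) (1,2) (0,2) (-1,2)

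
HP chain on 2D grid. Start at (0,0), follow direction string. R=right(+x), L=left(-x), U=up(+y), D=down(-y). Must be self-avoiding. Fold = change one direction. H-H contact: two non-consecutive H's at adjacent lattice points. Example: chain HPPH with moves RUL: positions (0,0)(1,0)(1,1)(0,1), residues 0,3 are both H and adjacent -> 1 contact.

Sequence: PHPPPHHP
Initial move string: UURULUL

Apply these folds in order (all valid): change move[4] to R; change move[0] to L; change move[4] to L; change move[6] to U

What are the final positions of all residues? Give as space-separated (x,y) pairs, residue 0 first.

Initial moves: UURULUL
Fold: move[4]->R => UURURUL (positions: [(0, 0), (0, 1), (0, 2), (1, 2), (1, 3), (2, 3), (2, 4), (1, 4)])
Fold: move[0]->L => LURURUL (positions: [(0, 0), (-1, 0), (-1, 1), (0, 1), (0, 2), (1, 2), (1, 3), (0, 3)])
Fold: move[4]->L => LURULUL (positions: [(0, 0), (-1, 0), (-1, 1), (0, 1), (0, 2), (-1, 2), (-1, 3), (-2, 3)])
Fold: move[6]->U => LURULUU (positions: [(0, 0), (-1, 0), (-1, 1), (0, 1), (0, 2), (-1, 2), (-1, 3), (-1, 4)])

Answer: (0,0) (-1,0) (-1,1) (0,1) (0,2) (-1,2) (-1,3) (-1,4)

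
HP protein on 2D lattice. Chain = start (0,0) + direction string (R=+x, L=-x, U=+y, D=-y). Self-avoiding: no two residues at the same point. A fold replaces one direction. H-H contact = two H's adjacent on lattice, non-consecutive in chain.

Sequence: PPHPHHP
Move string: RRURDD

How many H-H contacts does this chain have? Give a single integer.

Positions: [(0, 0), (1, 0), (2, 0), (2, 1), (3, 1), (3, 0), (3, -1)]
H-H contact: residue 2 @(2,0) - residue 5 @(3, 0)

Answer: 1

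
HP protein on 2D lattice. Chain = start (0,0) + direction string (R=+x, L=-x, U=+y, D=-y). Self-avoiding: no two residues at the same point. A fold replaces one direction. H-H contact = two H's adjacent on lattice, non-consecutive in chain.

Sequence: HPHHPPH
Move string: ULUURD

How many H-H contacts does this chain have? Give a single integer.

Answer: 1

Derivation:
Positions: [(0, 0), (0, 1), (-1, 1), (-1, 2), (-1, 3), (0, 3), (0, 2)]
H-H contact: residue 3 @(-1,2) - residue 6 @(0, 2)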